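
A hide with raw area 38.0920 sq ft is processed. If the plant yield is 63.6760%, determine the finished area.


Formula: finished = raw * yield / 100
Substituting: finished = 38.0920 * 63.6760 / 100
Result: 24.2555 sq ft


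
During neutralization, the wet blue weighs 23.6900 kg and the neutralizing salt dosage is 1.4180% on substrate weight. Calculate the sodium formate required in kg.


Formula: Neutralizer = substrate * pct / 100
Substituting: Neutralizer = 23.6900 * 1.4180 / 100
Result: 0.3359 kg


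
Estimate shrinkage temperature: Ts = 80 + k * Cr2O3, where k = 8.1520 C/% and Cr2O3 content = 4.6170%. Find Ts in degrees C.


Formula: Ts = 80 + k * Cr2O3
Substituting: Ts = 80 + 8.1520 * 4.6170
Result: 117.6378 C


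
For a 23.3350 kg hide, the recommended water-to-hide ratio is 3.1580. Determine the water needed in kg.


Formula: Water = hide_weight * ratio
Substituting: Water = 23.3350 * 3.1580
Result: 73.6919 kg


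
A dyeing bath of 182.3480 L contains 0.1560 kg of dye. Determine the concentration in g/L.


Formula: Conc = dye_mass(kg) / volume(L) * 1000
Substituting: Conc = 0.1560 / 182.3480 * 1000
Result: 0.8555 g/L


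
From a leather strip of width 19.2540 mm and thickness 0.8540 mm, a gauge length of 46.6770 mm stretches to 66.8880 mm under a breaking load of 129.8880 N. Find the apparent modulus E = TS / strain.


TS = F / (w * t) = 129.8880 / (19.2540 * 0.8540) = 7.8993 N/mm^2
strain = (Lf - L0) / L0 = (66.8880 - 46.6770) / 46.6770 = 0.4330
E = TS / strain = 7.8993 / 0.4330 = 18.2434 N/mm^2


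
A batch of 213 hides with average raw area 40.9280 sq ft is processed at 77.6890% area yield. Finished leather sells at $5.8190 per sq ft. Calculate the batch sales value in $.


Raw_total = N * avg_area = 213 * 40.9280 = 8717.6640 sq ft
Finished = Raw_total * yield / 100 = 8717.6640 * 77.6890 / 100 = 6772.6660 sq ft
Value = Finished * price = 6772.6660 * 5.8190 = 39410.1434 $


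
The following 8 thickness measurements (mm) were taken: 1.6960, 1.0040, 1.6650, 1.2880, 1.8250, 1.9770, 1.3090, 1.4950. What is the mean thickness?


Formula: Average = sum / n
Substituting: Average = 12.2590 / 8
Result: 1.5324 mm


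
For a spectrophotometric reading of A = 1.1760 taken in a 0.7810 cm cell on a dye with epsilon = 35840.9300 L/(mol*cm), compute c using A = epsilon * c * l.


Formula: c = A / (epsilon * l)
Substituting: c = 1.1760 / (35840.9300 * 0.7810)
Result: 4.2012e-05 mol/L


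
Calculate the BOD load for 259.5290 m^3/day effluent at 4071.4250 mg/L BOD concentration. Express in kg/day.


Formula: BOD_load = volume * conc / 1000
Substituting: BOD_load = 259.5290 * 4071.4250 / 1000
Result: 1056.6529 kg/day


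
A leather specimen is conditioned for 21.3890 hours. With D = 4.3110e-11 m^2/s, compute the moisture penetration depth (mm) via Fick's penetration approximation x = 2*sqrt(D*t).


t = 21.3890 hr * 3600 = 77000.4000 s
D * t = 4.3110e-11 * 77000.4000 = 3.3195e-06
x = 2 * sqrt(D*t) = 2 * sqrt(3.3195e-06) = 0.00364389 m = 3.6439 mm


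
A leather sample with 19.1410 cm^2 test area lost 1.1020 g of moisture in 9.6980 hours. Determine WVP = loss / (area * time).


Formula: WVP = loss / (area * time)
Substituting: WVP = 1.1020 / (19.1410 * 9.6980)
Result: 0.00593656 g/(cm^2*hr)


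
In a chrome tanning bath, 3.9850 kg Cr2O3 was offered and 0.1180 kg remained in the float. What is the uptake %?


Formula: Uptake = (offered - residual) / offered * 100
Substituting: Uptake = (3.9850 - 0.1180) / 3.9850 * 100
Result: 97.0389 %


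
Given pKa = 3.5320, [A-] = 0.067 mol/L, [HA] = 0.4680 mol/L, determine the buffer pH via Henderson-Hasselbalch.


ratio = [A-] / [HA] = 0.067 / 0.4680 = 0.1432
log10(ratio) = -0.8442
pH = pKa + log10(ratio) = 3.5320 - 0.8442 = 2.6878


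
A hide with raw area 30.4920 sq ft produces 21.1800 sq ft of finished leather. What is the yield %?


Formula: Yield = finished / raw * 100
Substituting: Yield = 21.1800 / 30.4920 * 100
Result: 69.4608 %


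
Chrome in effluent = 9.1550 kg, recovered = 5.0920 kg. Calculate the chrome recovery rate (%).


Formula: Recovery = recovered / input * 100
Substituting: Recovery = 5.0920 / 9.1550 * 100
Result: 55.6199 %


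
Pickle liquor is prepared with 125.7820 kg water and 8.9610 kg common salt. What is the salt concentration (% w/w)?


Formula: Conc = salt / (water + salt) * 100
Substituting: Conc = 8.9610 / (125.7820 + 8.9610) * 100
Result: 6.6504 %


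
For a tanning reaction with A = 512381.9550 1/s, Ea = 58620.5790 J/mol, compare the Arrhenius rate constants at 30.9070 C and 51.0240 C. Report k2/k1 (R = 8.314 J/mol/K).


T1 = 30.9070 + 273.15 = 304.0570 K; T2 = 51.0240 + 273.15 = 324.1740 K
k1 = A * exp(-Ea/(R*T1)) = 512381.9550 * exp(-58620.5790/(8.314*304.0570)) = 4.3518e-05 1/s
k2 = A * exp(-Ea/(R*T2)) = 512381.9550 * exp(-58620.5790/(8.314*324.1740)) = 1.8350e-04 1/s
k2/k1 = 1.8350e-04 / 4.3518e-05 = 4.2166


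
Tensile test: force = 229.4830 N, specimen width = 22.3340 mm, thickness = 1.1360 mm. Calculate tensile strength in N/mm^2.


Formula: TS = force / (width * thickness)
Substituting: TS = 229.4830 / (22.3340 * 1.1360)
Result: 9.0449 N/mm^2


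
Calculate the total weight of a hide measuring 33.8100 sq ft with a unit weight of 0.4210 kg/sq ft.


Formula: Weight = area * weight_per_sqft
Substituting: Weight = 33.8100 * 0.4210
Result: 14.2340 kg


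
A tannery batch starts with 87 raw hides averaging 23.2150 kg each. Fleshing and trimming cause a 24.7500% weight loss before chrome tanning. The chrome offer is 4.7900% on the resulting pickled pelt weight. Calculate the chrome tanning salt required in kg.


Total_raw = N * avg_wt = 87 * 23.2150 = 2019.7050 kg
Substrate = Total_raw * (1 - loss/100) = 2019.7050 * (1 - 24.7500/100) = 1519.8280 kg
Chrome = Substrate * pct / 100 = 1519.8280 * 4.7900 / 100 = 72.7998 kg


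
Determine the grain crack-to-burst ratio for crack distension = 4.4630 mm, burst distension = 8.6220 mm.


Formula: Ratio = crack / burst
Substituting: Ratio = 4.4630 / 8.6220
Result: 0.5176


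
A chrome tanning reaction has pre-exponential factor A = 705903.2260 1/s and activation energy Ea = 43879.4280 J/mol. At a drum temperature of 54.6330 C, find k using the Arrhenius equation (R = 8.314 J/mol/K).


T_K = T_C + 273.15 = 54.6330 + 273.15 = 327.7830 K
exponent = -Ea / (R * T_K) = -43879.4280 / (8.314 * 327.7830) = -16.1014
k = A * exp(exponent) = 705903.2260 * exp(-16.1014) = 0.0717764 1/s


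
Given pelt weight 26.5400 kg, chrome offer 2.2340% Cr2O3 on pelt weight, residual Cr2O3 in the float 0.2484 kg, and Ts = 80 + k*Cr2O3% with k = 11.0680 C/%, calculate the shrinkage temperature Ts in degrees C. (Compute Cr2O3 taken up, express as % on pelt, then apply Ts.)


Offered = pelt * offer_pct / 100 = 26.5400 * 2.2340 / 100 = 0.5929 kg
Uptake = offered - residual = 0.5929 - 0.2484 = 0.3445 kg
Cr2O3% on pelt = uptake / pelt * 100 = 0.3445 / 26.5400 * 100 = 1.2981 %
Ts = 80 + k * Cr2O3% = 80 + 11.0680 * 1.2981 = 94.3669 C


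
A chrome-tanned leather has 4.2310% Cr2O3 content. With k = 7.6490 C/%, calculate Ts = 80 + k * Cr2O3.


Formula: Ts = 80 + k * Cr2O3
Substituting: Ts = 80 + 7.6490 * 4.2310
Result: 112.3629 C


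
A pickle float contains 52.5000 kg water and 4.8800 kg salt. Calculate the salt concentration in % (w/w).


Formula: Conc = salt / (water + salt) * 100
Substituting: Conc = 4.8800 / (52.5000 + 4.8800) * 100
Result: 8.5047 %


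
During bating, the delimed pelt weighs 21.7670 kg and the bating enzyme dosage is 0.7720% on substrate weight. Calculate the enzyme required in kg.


Formula: Enzyme = substrate * pct / 100
Substituting: Enzyme = 21.7670 * 0.7720 / 100
Result: 0.1680 kg


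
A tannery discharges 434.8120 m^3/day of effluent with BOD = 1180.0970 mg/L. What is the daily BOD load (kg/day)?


Formula: BOD_load = volume * conc / 1000
Substituting: BOD_load = 434.8120 * 1180.0970 / 1000
Result: 513.1203 kg/day


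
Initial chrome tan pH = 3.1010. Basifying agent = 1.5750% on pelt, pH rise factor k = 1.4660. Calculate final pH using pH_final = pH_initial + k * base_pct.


Formula: pH_final = pH_initial + k * base_pct
Substituting: pH_final = 3.1010 + 1.4660 * 1.5750
Result: 5.4100


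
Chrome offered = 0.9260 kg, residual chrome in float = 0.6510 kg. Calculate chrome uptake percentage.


Formula: Uptake = (offered - residual) / offered * 100
Substituting: Uptake = (0.9260 - 0.6510) / 0.9260 * 100
Result: 29.6976 %


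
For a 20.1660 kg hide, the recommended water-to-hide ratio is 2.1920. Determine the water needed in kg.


Formula: Water = hide_weight * ratio
Substituting: Water = 20.1660 * 2.1920
Result: 44.2039 kg


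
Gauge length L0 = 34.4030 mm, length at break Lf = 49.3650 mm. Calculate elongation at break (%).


Formula: Elongation = (Lf - L0) / L0 * 100
Substituting: Elongation = (49.3650 - 34.4030) / 34.4030 * 100
Result: 43.4904 %


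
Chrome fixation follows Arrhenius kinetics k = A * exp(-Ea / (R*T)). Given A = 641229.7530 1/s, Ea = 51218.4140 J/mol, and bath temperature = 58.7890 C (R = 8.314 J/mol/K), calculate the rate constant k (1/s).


T_K = T_C + 273.15 = 58.7890 + 273.15 = 331.9390 K
exponent = -Ea / (R * T_K) = -51218.4140 / (8.314 * 331.9390) = -18.5591
k = A * exp(exponent) = 641229.7530 * exp(-18.5591) = 0.00558318 1/s


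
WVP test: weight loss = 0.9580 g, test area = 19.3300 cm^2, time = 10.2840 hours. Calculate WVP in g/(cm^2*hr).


Formula: WVP = loss / (area * time)
Substituting: WVP = 0.9580 / (19.3300 * 10.2840)
Result: 0.00481916 g/(cm^2*hr)


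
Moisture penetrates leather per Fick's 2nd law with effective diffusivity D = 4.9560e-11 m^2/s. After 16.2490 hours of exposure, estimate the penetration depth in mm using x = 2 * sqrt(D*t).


t = 16.2490 hr * 3600 = 58496.4000 s
D * t = 4.9560e-11 * 58496.4000 = 2.8991e-06
x = 2 * sqrt(D*t) = 2 * sqrt(2.8991e-06) = 0.00340534 m = 3.4053 mm


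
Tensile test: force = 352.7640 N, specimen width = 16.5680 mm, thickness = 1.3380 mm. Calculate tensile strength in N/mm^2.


Formula: TS = force / (width * thickness)
Substituting: TS = 352.7640 / (16.5680 * 1.3380)
Result: 15.9132 N/mm^2


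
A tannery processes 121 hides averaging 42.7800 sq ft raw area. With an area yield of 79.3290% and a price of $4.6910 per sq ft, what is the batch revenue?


Raw_total = N * avg_area = 121 * 42.7800 = 5176.3800 sq ft
Finished = Raw_total * yield / 100 = 5176.3800 * 79.3290 / 100 = 4106.3705 sq ft
Value = Finished * price = 4106.3705 * 4.6910 = 19262.9840 $


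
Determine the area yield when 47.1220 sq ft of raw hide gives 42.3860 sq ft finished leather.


Formula: Yield = finished / raw * 100
Substituting: Yield = 42.3860 / 47.1220 * 100
Result: 89.9495 %


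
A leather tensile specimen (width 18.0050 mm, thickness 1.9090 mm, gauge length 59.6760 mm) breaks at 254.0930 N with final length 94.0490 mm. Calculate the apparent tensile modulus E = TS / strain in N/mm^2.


TS = F / (w * t) = 254.0930 / (18.0050 * 1.9090) = 7.3925 N/mm^2
strain = (Lf - L0) / L0 = (94.0490 - 59.6760) / 59.6760 = 0.5760
E = TS / strain = 7.3925 / 0.5760 = 12.8344 N/mm^2


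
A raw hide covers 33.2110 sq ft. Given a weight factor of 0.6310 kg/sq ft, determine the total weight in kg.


Formula: Weight = area * weight_per_sqft
Substituting: Weight = 33.2110 * 0.6310
Result: 20.9561 kg


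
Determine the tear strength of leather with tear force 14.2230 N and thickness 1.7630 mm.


Formula: Tear strength = force / thickness
Substituting: Tear strength = 14.2230 / 1.7630
Result: 8.0675 N/mm


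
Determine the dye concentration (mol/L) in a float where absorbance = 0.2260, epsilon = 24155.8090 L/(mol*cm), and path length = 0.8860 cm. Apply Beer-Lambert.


Formula: c = A / (epsilon * l)
Substituting: c = 0.2260 / (24155.8090 * 0.8860)
Result: 1.0560e-05 mol/L


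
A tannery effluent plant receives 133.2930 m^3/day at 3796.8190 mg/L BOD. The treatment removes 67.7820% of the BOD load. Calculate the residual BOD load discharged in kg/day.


Load_in = volume * conc / 1000 = 133.2930 * 3796.8190 / 1000 = 506.0894 kg/day
Removed = Load_in * eff / 100 = 506.0894 * 67.7820 / 100 = 343.0375 kg/day
Load_out = Load_in - Removed = 506.0894 - 343.0375 = 163.0519 kg/day


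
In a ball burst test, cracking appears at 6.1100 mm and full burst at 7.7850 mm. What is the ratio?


Formula: Ratio = crack / burst
Substituting: Ratio = 6.1100 / 7.7850
Result: 0.7848


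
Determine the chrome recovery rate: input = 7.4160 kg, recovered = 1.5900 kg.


Formula: Recovery = recovered / input * 100
Substituting: Recovery = 1.5900 / 7.4160 * 100
Result: 21.4401 %


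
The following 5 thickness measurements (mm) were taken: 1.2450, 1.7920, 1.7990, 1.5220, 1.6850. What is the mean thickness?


Formula: Average = sum / n
Substituting: Average = 8.0430 / 5
Result: 1.6086 mm


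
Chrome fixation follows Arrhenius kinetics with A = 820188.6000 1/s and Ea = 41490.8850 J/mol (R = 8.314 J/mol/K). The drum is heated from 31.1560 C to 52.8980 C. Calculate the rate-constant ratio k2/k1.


T1 = 31.1560 + 273.15 = 304.3060 K; T2 = 52.8980 + 273.15 = 326.0480 K
k1 = A * exp(-Ea/(R*T1)) = 820188.6000 * exp(-41490.8850/(8.314*304.3060)) = 0.0618979 1/s
k2 = A * exp(-Ea/(R*T2)) = 820188.6000 * exp(-41490.8850/(8.314*326.0480)) = 0.1848 1/s
k2/k1 = 0.1848 / 0.0618979 = 2.9849


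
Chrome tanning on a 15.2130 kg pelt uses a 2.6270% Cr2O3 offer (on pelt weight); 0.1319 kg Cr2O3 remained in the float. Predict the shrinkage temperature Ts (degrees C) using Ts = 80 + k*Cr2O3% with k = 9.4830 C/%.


Offered = pelt * offer_pct / 100 = 15.2130 * 2.6270 / 100 = 0.3996 kg
Uptake = offered - residual = 0.3996 - 0.1319 = 0.2677 kg
Cr2O3% on pelt = uptake / pelt * 100 = 0.2677 / 15.2130 * 100 = 1.7600 %
Ts = 80 + k * Cr2O3% = 80 + 9.4830 * 1.7600 = 96.6899 C


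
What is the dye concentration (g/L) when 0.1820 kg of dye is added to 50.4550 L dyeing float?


Formula: Conc = dye_mass(kg) / volume(L) * 1000
Substituting: Conc = 0.1820 / 50.4550 * 1000
Result: 3.6072 g/L


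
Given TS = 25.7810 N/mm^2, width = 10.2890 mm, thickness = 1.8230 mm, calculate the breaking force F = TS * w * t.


Formula: F = TS * w * t
Substituting: F = 25.7810 * 10.2890 * 1.8230
Result: 483.5703 N


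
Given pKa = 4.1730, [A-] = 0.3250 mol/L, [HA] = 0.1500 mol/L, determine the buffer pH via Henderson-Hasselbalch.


ratio = [A-] / [HA] = 0.3250 / 0.1500 = 2.1667
log10(ratio) = 0.3358
pH = pKa + log10(ratio) = 4.1730 + 0.3358 = 4.5088


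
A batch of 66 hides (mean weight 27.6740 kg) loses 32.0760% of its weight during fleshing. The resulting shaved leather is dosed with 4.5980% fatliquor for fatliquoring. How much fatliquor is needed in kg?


Total_raw = N * avg_wt = 66 * 27.6740 = 1826.4840 kg
Substrate = Total_raw * (1 - loss/100) = 1826.4840 * (1 - 32.0760/100) = 1240.6210 kg
Fat = Substrate * pct / 100 = 1240.6210 * 4.5980 / 100 = 57.0438 kg


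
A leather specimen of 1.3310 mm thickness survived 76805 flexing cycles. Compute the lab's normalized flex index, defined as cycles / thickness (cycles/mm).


Formula: Index = cycles / thickness
Substituting: Index = 76805 / 1.3310
Result: 57704.7333 cycles/mm


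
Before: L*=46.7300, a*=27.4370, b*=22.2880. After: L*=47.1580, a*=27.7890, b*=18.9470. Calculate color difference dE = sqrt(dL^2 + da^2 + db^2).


dL = 0.4280, da = 0.3520, db = -3.3410
dE = sqrt(0.4280^2 + 0.3520^2 + (-3.3410)^2) = 3.3866


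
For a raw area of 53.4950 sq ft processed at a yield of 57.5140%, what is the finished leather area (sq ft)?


Formula: finished = raw * yield / 100
Substituting: finished = 53.4950 * 57.5140 / 100
Result: 30.7671 sq ft


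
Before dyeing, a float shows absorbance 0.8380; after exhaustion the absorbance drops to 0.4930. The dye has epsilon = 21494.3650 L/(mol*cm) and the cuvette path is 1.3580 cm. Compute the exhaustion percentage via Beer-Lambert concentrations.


c_initial = A_i / (epsilon * l) = 0.8380 / (21494.3650 * 1.3580) = 2.8709e-05 mol/L
c_final = A_f / (epsilon * l) = 0.4930 / (21494.3650 * 1.3580) = 1.6890e-05 mol/L
Exhaustion = (c_initial - c_final) / c_initial * 100 = (2.8709e-05 - 1.6890e-05) / 2.8709e-05 * 100 = 41.1695 %


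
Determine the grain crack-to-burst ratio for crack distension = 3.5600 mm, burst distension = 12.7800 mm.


Formula: Ratio = crack / burst
Substituting: Ratio = 3.5600 / 12.7800
Result: 0.2786


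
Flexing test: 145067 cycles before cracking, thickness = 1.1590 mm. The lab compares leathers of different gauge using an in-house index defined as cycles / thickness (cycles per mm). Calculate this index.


Formula: Index = cycles / thickness
Substituting: Index = 145067 / 1.1590
Result: 125165.6601 cycles/mm


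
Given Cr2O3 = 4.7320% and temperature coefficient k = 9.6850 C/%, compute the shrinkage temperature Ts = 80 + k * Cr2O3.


Formula: Ts = 80 + k * Cr2O3
Substituting: Ts = 80 + 9.6850 * 4.7320
Result: 125.8294 C


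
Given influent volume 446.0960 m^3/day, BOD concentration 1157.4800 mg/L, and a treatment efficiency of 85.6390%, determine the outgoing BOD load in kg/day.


Load_in = volume * conc / 1000 = 446.0960 * 1157.4800 / 1000 = 516.3472 kg/day
Removed = Load_in * eff / 100 = 516.3472 * 85.6390 / 100 = 442.1946 kg/day
Load_out = Load_in - Removed = 516.3472 - 442.1946 = 74.1526 kg/day


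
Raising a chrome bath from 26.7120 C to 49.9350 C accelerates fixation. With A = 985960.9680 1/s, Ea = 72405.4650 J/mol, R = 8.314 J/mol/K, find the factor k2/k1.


T1 = 26.7120 + 273.15 = 299.8620 K; T2 = 49.9350 + 273.15 = 323.0850 K
k1 = A * exp(-Ea/(R*T1)) = 985960.9680 * exp(-72405.4650/(8.314*299.8620)) = 2.4027e-07 1/s
k2 = A * exp(-Ea/(R*T2)) = 985960.9680 * exp(-72405.4650/(8.314*323.0850)) = 1.9378e-06 1/s
k2/k1 = 1.9378e-06 / 2.4027e-07 = 8.0653


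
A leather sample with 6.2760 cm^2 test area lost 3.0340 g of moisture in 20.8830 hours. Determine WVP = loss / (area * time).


Formula: WVP = loss / (area * time)
Substituting: WVP = 3.0340 / (6.2760 * 20.8830)
Result: 0.0231494 g/(cm^2*hr)


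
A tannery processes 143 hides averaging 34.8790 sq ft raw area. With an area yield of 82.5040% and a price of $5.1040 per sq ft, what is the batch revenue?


Raw_total = N * avg_area = 143 * 34.8790 = 4987.6970 sq ft
Finished = Raw_total * yield / 100 = 4987.6970 * 82.5040 / 100 = 4115.0495 sq ft
Value = Finished * price = 4115.0495 * 5.1040 = 21003.2128 $


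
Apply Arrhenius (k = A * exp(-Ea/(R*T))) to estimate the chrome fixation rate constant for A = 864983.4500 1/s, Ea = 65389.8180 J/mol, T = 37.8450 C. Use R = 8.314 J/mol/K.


T_K = T_C + 273.15 = 37.8450 + 273.15 = 310.9950 K
exponent = -Ea / (R * T_K) = -65389.8180 / (8.314 * 310.9950) = -25.2899
k = A * exp(exponent) = 864983.4500 * exp(-25.2899) = 8.9899e-06 1/s


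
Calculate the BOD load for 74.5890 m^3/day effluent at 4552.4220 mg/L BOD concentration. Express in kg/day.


Formula: BOD_load = volume * conc / 1000
Substituting: BOD_load = 74.5890 * 4552.4220 / 1000
Result: 339.5606 kg/day


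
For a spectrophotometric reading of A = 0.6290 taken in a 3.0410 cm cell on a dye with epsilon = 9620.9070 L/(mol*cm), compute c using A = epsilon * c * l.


Formula: c = A / (epsilon * l)
Substituting: c = 0.6290 / (9620.9070 * 3.0410)
Result: 2.1499e-05 mol/L


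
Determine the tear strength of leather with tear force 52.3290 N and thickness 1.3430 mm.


Formula: Tear strength = force / thickness
Substituting: Tear strength = 52.3290 / 1.3430
Result: 38.9643 N/mm


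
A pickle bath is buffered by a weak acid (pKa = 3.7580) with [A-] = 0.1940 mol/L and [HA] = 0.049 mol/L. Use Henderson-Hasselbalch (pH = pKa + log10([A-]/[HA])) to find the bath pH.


ratio = [A-] / [HA] = 0.1940 / 0.049 = 3.9592
log10(ratio) = 0.5976
pH = pKa + log10(ratio) = 3.7580 + 0.5976 = 4.3556


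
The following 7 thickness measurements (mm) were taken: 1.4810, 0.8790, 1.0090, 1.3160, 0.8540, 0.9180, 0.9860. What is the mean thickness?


Formula: Average = sum / n
Substituting: Average = 7.4430 / 7
Result: 1.0633 mm


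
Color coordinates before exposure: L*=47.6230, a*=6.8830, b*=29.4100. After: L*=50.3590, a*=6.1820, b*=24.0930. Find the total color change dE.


dL = 2.7360, da = -0.7010, db = -5.3170
dE = sqrt(2.7360^2 + (-0.7010)^2 + (-5.3170)^2) = 6.0206


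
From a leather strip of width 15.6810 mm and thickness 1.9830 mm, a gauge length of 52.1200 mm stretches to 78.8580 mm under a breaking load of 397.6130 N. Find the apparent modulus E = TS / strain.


TS = F / (w * t) = 397.6130 / (15.6810 * 1.9830) = 12.7869 N/mm^2
strain = (Lf - L0) / L0 = (78.8580 - 52.1200) / 52.1200 = 0.5130
E = TS / strain = 12.7869 / 0.5130 = 24.9253 N/mm^2


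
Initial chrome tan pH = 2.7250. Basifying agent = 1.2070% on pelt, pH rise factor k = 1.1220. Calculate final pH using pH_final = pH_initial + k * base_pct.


Formula: pH_final = pH_initial + k * base_pct
Substituting: pH_final = 2.7250 + 1.1220 * 1.2070
Result: 4.0793


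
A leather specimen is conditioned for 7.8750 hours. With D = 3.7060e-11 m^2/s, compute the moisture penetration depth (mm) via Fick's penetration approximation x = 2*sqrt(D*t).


t = 7.8750 hr * 3600 = 28350.0000 s
D * t = 3.7060e-11 * 28350.0000 = 1.0507e-06
x = 2 * sqrt(D*t) = 2 * sqrt(1.0507e-06) = 0.00205003 m = 2.0500 mm


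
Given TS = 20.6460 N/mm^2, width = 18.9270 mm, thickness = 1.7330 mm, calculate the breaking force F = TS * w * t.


Formula: F = TS * w * t
Substituting: F = 20.6460 * 18.9270 * 1.7330
Result: 677.1989 N


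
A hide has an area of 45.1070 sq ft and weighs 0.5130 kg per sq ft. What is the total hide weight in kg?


Formula: Weight = area * weight_per_sqft
Substituting: Weight = 45.1070 * 0.5130
Result: 23.1399 kg


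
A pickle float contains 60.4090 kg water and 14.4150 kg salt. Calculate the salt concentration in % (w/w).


Formula: Conc = salt / (water + salt) * 100
Substituting: Conc = 14.4150 / (60.4090 + 14.4150) * 100
Result: 19.2652 %


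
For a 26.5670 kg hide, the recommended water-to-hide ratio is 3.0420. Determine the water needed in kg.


Formula: Water = hide_weight * ratio
Substituting: Water = 26.5670 * 3.0420
Result: 80.8168 kg


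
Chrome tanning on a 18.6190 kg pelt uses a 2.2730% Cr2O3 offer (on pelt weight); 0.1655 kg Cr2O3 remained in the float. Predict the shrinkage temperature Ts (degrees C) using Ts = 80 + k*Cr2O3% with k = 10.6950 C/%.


Offered = pelt * offer_pct / 100 = 18.6190 * 2.2730 / 100 = 0.4232 kg
Uptake = offered - residual = 0.4232 - 0.1655 = 0.2577 kg
Cr2O3% on pelt = uptake / pelt * 100 = 0.2577 / 18.6190 * 100 = 1.3841 %
Ts = 80 + k * Cr2O3% = 80 + 10.6950 * 1.3841 = 94.8032 C


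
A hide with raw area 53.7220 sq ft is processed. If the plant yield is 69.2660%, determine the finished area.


Formula: finished = raw * yield / 100
Substituting: finished = 53.7220 * 69.2660 / 100
Result: 37.2111 sq ft


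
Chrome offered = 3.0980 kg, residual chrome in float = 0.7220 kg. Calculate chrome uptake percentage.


Formula: Uptake = (offered - residual) / offered * 100
Substituting: Uptake = (3.0980 - 0.7220) / 3.0980 * 100
Result: 76.6946 %


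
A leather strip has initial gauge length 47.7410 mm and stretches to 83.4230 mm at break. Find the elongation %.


Formula: Elongation = (Lf - L0) / L0 * 100
Substituting: Elongation = (83.4230 - 47.7410) / 47.7410 * 100
Result: 74.7408 %


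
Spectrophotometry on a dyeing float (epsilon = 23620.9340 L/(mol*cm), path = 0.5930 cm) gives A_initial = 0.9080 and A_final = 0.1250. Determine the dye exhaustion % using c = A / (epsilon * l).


c_initial = A_i / (epsilon * l) = 0.9080 / (23620.9340 * 0.5930) = 6.4824e-05 mol/L
c_final = A_f / (epsilon * l) = 0.1250 / (23620.9340 * 0.5930) = 8.9240e-06 mol/L
Exhaustion = (c_initial - c_final) / c_initial * 100 = (6.4824e-05 - 8.9240e-06) / 6.4824e-05 * 100 = 86.2335 %


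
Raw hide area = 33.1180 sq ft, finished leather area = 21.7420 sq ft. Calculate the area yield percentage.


Formula: Yield = finished / raw * 100
Substituting: Yield = 21.7420 / 33.1180 * 100
Result: 65.6501 %


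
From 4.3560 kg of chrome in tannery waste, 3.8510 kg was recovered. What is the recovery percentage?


Formula: Recovery = recovered / input * 100
Substituting: Recovery = 3.8510 / 4.3560 * 100
Result: 88.4068 %


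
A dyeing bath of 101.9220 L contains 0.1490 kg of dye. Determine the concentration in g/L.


Formula: Conc = dye_mass(kg) / volume(L) * 1000
Substituting: Conc = 0.1490 / 101.9220 * 1000
Result: 1.4619 g/L


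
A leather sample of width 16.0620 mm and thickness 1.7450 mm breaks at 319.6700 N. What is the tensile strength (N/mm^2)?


Formula: TS = force / (width * thickness)
Substituting: TS = 319.6700 / (16.0620 * 1.7450)
Result: 11.4053 N/mm^2


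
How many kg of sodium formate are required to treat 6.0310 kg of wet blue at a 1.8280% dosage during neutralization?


Formula: Neutralizer = substrate * pct / 100
Substituting: Neutralizer = 6.0310 * 1.8280 / 100
Result: 0.1102 kg


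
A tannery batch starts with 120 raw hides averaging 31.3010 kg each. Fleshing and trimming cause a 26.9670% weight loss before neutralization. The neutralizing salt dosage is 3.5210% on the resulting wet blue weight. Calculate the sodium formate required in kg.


Total_raw = N * avg_wt = 120 * 31.3010 = 3756.1200 kg
Substrate = Total_raw * (1 - loss/100) = 3756.1200 * (1 - 26.9670/100) = 2743.2071 kg
Neutralizer = Substrate * pct / 100 = 2743.2071 * 3.5210 / 100 = 96.5883 kg


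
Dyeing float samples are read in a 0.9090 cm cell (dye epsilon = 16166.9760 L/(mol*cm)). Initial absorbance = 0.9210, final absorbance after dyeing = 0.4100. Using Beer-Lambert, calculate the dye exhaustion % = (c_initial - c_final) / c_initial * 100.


c_initial = A_i / (epsilon * l) = 0.9210 / (16166.9760 * 0.9090) = 6.2671e-05 mol/L
c_final = A_f / (epsilon * l) = 0.4100 / (16166.9760 * 0.9090) = 2.7899e-05 mol/L
Exhaustion = (c_initial - c_final) / c_initial * 100 = (6.2671e-05 - 2.7899e-05) / 6.2671e-05 * 100 = 55.4832 %


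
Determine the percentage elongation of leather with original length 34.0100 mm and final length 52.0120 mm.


Formula: Elongation = (Lf - L0) / L0 * 100
Substituting: Elongation = (52.0120 - 34.0100) / 34.0100 * 100
Result: 52.9315 %


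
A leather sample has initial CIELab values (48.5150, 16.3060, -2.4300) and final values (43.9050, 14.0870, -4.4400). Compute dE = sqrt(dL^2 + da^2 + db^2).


dL = -4.6100, da = -2.2190, db = -2.0100
dE = sqrt((-4.6100)^2 + (-2.2190)^2 + (-2.0100)^2) = 5.4969


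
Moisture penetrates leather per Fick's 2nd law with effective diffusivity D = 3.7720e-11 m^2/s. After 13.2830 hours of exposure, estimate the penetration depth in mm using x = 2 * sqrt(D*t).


t = 13.2830 hr * 3600 = 47818.8000 s
D * t = 3.7720e-11 * 47818.8000 = 1.8037e-06
x = 2 * sqrt(D*t) = 2 * sqrt(1.8037e-06) = 0.00268606 m = 2.6861 mm


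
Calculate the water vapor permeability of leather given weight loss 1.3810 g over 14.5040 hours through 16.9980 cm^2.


Formula: WVP = loss / (area * time)
Substituting: WVP = 1.3810 / (16.9980 * 14.5040)
Result: 0.00560155 g/(cm^2*hr)


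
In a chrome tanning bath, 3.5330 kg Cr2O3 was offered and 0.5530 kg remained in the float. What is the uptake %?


Formula: Uptake = (offered - residual) / offered * 100
Substituting: Uptake = (3.5330 - 0.5530) / 3.5330 * 100
Result: 84.3476 %


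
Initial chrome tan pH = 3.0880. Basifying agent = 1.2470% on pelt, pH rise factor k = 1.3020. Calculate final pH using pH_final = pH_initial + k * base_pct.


Formula: pH_final = pH_initial + k * base_pct
Substituting: pH_final = 3.0880 + 1.3020 * 1.2470
Result: 4.7116


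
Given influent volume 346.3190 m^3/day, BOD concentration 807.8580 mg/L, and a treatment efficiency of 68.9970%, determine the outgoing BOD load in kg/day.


Load_in = volume * conc / 1000 = 346.3190 * 807.8580 / 1000 = 279.7766 kg/day
Removed = Load_in * eff / 100 = 279.7766 * 68.9970 / 100 = 193.0374 kg/day
Load_out = Load_in - Removed = 279.7766 - 193.0374 = 86.7391 kg/day


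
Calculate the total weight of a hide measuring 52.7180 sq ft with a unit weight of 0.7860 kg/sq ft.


Formula: Weight = area * weight_per_sqft
Substituting: Weight = 52.7180 * 0.7860
Result: 41.4363 kg


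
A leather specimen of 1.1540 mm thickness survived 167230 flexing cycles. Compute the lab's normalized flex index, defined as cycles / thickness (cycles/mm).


Formula: Index = cycles / thickness
Substituting: Index = 167230 / 1.1540
Result: 144913.3449 cycles/mm


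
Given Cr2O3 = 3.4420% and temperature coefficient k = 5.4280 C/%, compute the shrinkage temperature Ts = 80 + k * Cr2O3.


Formula: Ts = 80 + k * Cr2O3
Substituting: Ts = 80 + 5.4280 * 3.4420
Result: 98.6832 C


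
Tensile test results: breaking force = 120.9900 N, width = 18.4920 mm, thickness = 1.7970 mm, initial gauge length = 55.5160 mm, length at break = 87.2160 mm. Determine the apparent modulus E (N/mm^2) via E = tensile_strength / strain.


TS = F / (w * t) = 120.9900 / (18.4920 * 1.7970) = 3.6410 N/mm^2
strain = (Lf - L0) / L0 = (87.2160 - 55.5160) / 55.5160 = 0.5710
E = TS / strain = 3.6410 / 0.5710 = 6.3764 N/mm^2


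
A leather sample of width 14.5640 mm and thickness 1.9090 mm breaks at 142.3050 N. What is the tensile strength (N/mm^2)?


Formula: TS = force / (width * thickness)
Substituting: TS = 142.3050 / (14.5640 * 1.9090)
Result: 5.1184 N/mm^2


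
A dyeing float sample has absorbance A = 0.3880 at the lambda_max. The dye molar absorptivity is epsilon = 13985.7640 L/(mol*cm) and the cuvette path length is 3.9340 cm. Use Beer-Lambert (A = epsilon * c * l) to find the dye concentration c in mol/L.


Formula: c = A / (epsilon * l)
Substituting: c = 0.3880 / (13985.7640 * 3.9340)
Result: 7.0520e-06 mol/L


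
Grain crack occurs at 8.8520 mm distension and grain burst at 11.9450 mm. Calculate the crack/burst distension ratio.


Formula: Ratio = crack / burst
Substituting: Ratio = 8.8520 / 11.9450
Result: 0.7411


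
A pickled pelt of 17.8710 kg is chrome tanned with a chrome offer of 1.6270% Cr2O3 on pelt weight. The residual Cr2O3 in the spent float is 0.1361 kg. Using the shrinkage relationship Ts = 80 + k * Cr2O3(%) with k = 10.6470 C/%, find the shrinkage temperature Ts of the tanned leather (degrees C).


Offered = pelt * offer_pct / 100 = 17.8710 * 1.6270 / 100 = 0.2908 kg
Uptake = offered - residual = 0.2908 - 0.1361 = 0.1547 kg
Cr2O3% on pelt = uptake / pelt * 100 = 0.1547 / 17.8710 * 100 = 0.8654 %
Ts = 80 + k * Cr2O3% = 80 + 10.6470 * 0.8654 = 89.2142 C


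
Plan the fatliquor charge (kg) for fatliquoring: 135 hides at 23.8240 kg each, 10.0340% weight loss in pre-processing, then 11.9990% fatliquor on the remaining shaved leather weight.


Total_raw = N * avg_wt = 135 * 23.8240 = 3216.2400 kg
Substrate = Total_raw * (1 - loss/100) = 3216.2400 * (1 - 10.0340/100) = 2893.5225 kg
Fat = Substrate * pct / 100 = 2893.5225 * 11.9990 / 100 = 347.1938 kg


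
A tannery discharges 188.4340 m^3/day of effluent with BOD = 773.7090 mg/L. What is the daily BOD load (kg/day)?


Formula: BOD_load = volume * conc / 1000
Substituting: BOD_load = 188.4340 * 773.7090 / 1000
Result: 145.7931 kg/day


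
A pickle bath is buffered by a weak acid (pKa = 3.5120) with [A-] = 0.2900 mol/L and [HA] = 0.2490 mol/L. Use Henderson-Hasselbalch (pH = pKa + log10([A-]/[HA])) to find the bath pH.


ratio = [A-] / [HA] = 0.2900 / 0.2490 = 1.1647
log10(ratio) = 0.0661987
pH = pKa + log10(ratio) = 3.5120 + 0.0661987 = 3.5782


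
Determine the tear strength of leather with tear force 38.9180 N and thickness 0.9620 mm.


Formula: Tear strength = force / thickness
Substituting: Tear strength = 38.9180 / 0.9620
Result: 40.4553 N/mm


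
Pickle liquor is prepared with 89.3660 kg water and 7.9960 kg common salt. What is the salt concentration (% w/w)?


Formula: Conc = salt / (water + salt) * 100
Substituting: Conc = 7.9960 / (89.3660 + 7.9960) * 100
Result: 8.2126 %


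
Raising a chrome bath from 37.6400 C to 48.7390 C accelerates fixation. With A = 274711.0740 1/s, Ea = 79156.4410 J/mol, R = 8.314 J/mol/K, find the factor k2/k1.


T1 = 37.6400 + 273.15 = 310.7900 K; T2 = 48.7390 + 273.15 = 321.8890 K
k1 = A * exp(-Ea/(R*T1)) = 274711.0740 * exp(-79156.4410/(8.314*310.7900)) = 1.3631e-08 1/s
k2 = A * exp(-Ea/(R*T2)) = 274711.0740 * exp(-79156.4410/(8.314*321.8890)) = 3.9199e-08 1/s
k2/k1 = 3.9199e-08 / 1.3631e-08 = 2.8757


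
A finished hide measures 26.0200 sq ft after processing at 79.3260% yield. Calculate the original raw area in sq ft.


Formula: raw = finished * 100 / yield
Substituting: raw = 26.0200 * 100 / 79.3260
Result: 32.8014 sq ft


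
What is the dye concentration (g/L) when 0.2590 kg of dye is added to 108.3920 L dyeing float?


Formula: Conc = dye_mass(kg) / volume(L) * 1000
Substituting: Conc = 0.2590 / 108.3920 * 1000
Result: 2.3895 g/L


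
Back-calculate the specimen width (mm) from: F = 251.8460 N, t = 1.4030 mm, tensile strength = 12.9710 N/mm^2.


Formula: w = F / (TS * t)
Substituting: w = 251.8460 / (12.9710 * 1.4030)
Result: 13.8390 mm


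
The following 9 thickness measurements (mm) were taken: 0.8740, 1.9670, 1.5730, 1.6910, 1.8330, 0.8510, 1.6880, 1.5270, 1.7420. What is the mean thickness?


Formula: Average = sum / n
Substituting: Average = 13.7460 / 9
Result: 1.5273 mm


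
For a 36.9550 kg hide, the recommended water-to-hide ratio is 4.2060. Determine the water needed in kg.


Formula: Water = hide_weight * ratio
Substituting: Water = 36.9550 * 4.2060
Result: 155.4327 kg


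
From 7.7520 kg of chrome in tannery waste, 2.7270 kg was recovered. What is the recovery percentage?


Formula: Recovery = recovered / input * 100
Substituting: Recovery = 2.7270 / 7.7520 * 100
Result: 35.1780 %


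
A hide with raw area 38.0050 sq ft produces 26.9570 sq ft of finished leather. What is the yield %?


Formula: Yield = finished / raw * 100
Substituting: Yield = 26.9570 / 38.0050 * 100
Result: 70.9301 %


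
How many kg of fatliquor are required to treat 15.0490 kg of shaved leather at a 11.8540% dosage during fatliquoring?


Formula: Fat = substrate * pct / 100
Substituting: Fat = 15.0490 * 11.8540 / 100
Result: 1.7839 kg


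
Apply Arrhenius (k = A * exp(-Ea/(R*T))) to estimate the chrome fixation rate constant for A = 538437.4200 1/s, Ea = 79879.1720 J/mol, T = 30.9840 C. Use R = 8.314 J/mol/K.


T_K = T_C + 273.15 = 30.9840 + 273.15 = 304.1340 K
exponent = -Ea / (R * T_K) = -79879.1720 / (8.314 * 304.1340) = -31.5906
k = A * exp(exponent) = 538437.4200 * exp(-31.5906) = 1.0268e-08 1/s


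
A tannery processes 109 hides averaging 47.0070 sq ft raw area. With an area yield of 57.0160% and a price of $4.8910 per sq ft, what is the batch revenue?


Raw_total = N * avg_area = 109 * 47.0070 = 5123.7630 sq ft
Finished = Raw_total * yield / 100 = 5123.7630 * 57.0160 / 100 = 2921.3647 sq ft
Value = Finished * price = 2921.3647 * 4.8910 = 14288.3948 $


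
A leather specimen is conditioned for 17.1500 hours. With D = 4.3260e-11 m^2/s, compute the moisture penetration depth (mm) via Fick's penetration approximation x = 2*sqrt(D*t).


t = 17.1500 hr * 3600 = 61740.0000 s
D * t = 4.3260e-11 * 61740.0000 = 2.6709e-06
x = 2 * sqrt(D*t) = 2 * sqrt(2.6709e-06) = 0.00326856 m = 3.2686 mm


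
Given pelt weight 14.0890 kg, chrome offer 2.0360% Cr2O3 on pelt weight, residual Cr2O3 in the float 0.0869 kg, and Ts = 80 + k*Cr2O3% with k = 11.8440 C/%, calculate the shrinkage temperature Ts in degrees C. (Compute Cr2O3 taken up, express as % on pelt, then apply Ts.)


Offered = pelt * offer_pct / 100 = 14.0890 * 2.0360 / 100 = 0.2869 kg
Uptake = offered - residual = 0.2869 - 0.0869 = 0.2000 kg
Cr2O3% on pelt = uptake / pelt * 100 = 0.2000 / 14.0890 * 100 = 1.4192 %
Ts = 80 + k * Cr2O3% = 80 + 11.8440 * 1.4192 = 96.8091 C


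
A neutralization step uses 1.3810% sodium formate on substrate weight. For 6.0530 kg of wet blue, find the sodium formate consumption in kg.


Formula: Neutralizer = substrate * pct / 100
Substituting: Neutralizer = 6.0530 * 1.3810 / 100
Result: 0.0835919 kg


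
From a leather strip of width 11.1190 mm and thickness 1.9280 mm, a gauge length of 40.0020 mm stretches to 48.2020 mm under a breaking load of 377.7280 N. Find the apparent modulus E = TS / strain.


TS = F / (w * t) = 377.7280 / (11.1190 * 1.9280) = 17.6200 N/mm^2
strain = (Lf - L0) / L0 = (48.2020 - 40.0020) / 40.0020 = 0.2050
E = TS / strain = 17.6200 / 0.2050 = 85.9556 N/mm^2


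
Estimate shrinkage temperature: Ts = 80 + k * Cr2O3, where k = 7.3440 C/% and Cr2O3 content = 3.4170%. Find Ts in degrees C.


Formula: Ts = 80 + k * Cr2O3
Substituting: Ts = 80 + 7.3440 * 3.4170
Result: 105.0944 C


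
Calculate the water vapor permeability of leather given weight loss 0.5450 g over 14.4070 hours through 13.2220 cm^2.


Formula: WVP = loss / (area * time)
Substituting: WVP = 0.5450 / (13.2220 * 14.4070)
Result: 0.00286105 g/(cm^2*hr)


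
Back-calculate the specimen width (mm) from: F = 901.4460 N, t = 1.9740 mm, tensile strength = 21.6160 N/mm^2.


Formula: w = F / (TS * t)
Substituting: w = 901.4460 / (21.6160 * 1.9740)
Result: 21.1260 mm


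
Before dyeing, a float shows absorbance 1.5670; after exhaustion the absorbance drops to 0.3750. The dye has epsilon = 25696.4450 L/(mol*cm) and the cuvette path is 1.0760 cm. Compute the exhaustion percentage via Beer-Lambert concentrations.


c_initial = A_i / (epsilon * l) = 1.5670 / (25696.4450 * 1.0760) = 5.6674e-05 mol/L
c_final = A_f / (epsilon * l) = 0.3750 / (25696.4450 * 1.0760) = 1.3563e-05 mol/L
Exhaustion = (c_initial - c_final) / c_initial * 100 = (5.6674e-05 - 1.3563e-05) / 5.6674e-05 * 100 = 76.0689 %


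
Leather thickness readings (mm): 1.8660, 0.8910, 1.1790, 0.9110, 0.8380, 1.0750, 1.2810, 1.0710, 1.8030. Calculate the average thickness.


Formula: Average = sum / n
Substituting: Average = 10.9150 / 9
Result: 1.2128 mm


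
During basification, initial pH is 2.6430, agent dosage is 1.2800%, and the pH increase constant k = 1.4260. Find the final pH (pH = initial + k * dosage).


Formula: pH_final = pH_initial + k * base_pct
Substituting: pH_final = 2.6430 + 1.4260 * 1.2800
Result: 4.4683


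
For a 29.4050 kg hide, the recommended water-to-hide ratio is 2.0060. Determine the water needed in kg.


Formula: Water = hide_weight * ratio
Substituting: Water = 29.4050 * 2.0060
Result: 58.9864 kg


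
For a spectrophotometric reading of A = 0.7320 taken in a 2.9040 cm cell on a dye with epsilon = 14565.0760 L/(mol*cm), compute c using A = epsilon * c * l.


Formula: c = A / (epsilon * l)
Substituting: c = 0.7320 / (14565.0760 * 2.9040)
Result: 1.7306e-05 mol/L


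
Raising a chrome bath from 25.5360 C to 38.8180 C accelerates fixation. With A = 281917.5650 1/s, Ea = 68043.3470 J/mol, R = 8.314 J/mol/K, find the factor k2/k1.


T1 = 25.5360 + 273.15 = 298.6860 K; T2 = 38.8180 + 273.15 = 311.9680 K
k1 = A * exp(-Ea/(R*T1)) = 281917.5650 * exp(-68043.3470/(8.314*298.6860)) = 3.5496e-07 1/s
k2 = A * exp(-Ea/(R*T2)) = 281917.5650 * exp(-68043.3470/(8.314*311.9680)) = 1.1398e-06 1/s
k2/k1 = 1.1398e-06 / 3.5496e-07 = 3.2110


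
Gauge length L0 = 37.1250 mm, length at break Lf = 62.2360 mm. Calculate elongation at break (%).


Formula: Elongation = (Lf - L0) / L0 * 100
Substituting: Elongation = (62.2360 - 37.1250) / 37.1250 * 100
Result: 67.6391 %


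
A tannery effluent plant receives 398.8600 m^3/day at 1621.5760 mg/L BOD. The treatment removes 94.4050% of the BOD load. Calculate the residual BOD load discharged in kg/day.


Load_in = volume * conc / 1000 = 398.8600 * 1621.5760 / 1000 = 646.7818 kg/day
Removed = Load_in * eff / 100 = 646.7818 * 94.4050 / 100 = 610.5944 kg/day
Load_out = Load_in - Removed = 646.7818 - 610.5944 = 36.1874 kg/day
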